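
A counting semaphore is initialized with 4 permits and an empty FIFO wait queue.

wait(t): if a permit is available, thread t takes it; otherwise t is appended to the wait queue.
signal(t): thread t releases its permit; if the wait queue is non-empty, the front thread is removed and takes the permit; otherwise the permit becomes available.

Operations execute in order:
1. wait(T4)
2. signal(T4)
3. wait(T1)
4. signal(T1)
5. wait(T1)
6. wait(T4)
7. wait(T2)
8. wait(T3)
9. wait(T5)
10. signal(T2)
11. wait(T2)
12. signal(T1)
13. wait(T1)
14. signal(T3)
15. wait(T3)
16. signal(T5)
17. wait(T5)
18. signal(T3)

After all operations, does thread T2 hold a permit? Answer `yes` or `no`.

Step 1: wait(T4) -> count=3 queue=[] holders={T4}
Step 2: signal(T4) -> count=4 queue=[] holders={none}
Step 3: wait(T1) -> count=3 queue=[] holders={T1}
Step 4: signal(T1) -> count=4 queue=[] holders={none}
Step 5: wait(T1) -> count=3 queue=[] holders={T1}
Step 6: wait(T4) -> count=2 queue=[] holders={T1,T4}
Step 7: wait(T2) -> count=1 queue=[] holders={T1,T2,T4}
Step 8: wait(T3) -> count=0 queue=[] holders={T1,T2,T3,T4}
Step 9: wait(T5) -> count=0 queue=[T5] holders={T1,T2,T3,T4}
Step 10: signal(T2) -> count=0 queue=[] holders={T1,T3,T4,T5}
Step 11: wait(T2) -> count=0 queue=[T2] holders={T1,T3,T4,T5}
Step 12: signal(T1) -> count=0 queue=[] holders={T2,T3,T4,T5}
Step 13: wait(T1) -> count=0 queue=[T1] holders={T2,T3,T4,T5}
Step 14: signal(T3) -> count=0 queue=[] holders={T1,T2,T4,T5}
Step 15: wait(T3) -> count=0 queue=[T3] holders={T1,T2,T4,T5}
Step 16: signal(T5) -> count=0 queue=[] holders={T1,T2,T3,T4}
Step 17: wait(T5) -> count=0 queue=[T5] holders={T1,T2,T3,T4}
Step 18: signal(T3) -> count=0 queue=[] holders={T1,T2,T4,T5}
Final holders: {T1,T2,T4,T5} -> T2 in holders

Answer: yes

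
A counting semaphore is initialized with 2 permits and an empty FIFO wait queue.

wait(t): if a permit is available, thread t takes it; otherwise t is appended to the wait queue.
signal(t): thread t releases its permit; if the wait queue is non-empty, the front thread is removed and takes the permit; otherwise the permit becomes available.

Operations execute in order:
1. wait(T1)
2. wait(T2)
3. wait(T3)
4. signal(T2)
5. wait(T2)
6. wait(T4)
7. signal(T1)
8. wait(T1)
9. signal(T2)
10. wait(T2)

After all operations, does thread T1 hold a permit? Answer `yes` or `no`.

Step 1: wait(T1) -> count=1 queue=[] holders={T1}
Step 2: wait(T2) -> count=0 queue=[] holders={T1,T2}
Step 3: wait(T3) -> count=0 queue=[T3] holders={T1,T2}
Step 4: signal(T2) -> count=0 queue=[] holders={T1,T3}
Step 5: wait(T2) -> count=0 queue=[T2] holders={T1,T3}
Step 6: wait(T4) -> count=0 queue=[T2,T4] holders={T1,T3}
Step 7: signal(T1) -> count=0 queue=[T4] holders={T2,T3}
Step 8: wait(T1) -> count=0 queue=[T4,T1] holders={T2,T3}
Step 9: signal(T2) -> count=0 queue=[T1] holders={T3,T4}
Step 10: wait(T2) -> count=0 queue=[T1,T2] holders={T3,T4}
Final holders: {T3,T4} -> T1 not in holders

Answer: no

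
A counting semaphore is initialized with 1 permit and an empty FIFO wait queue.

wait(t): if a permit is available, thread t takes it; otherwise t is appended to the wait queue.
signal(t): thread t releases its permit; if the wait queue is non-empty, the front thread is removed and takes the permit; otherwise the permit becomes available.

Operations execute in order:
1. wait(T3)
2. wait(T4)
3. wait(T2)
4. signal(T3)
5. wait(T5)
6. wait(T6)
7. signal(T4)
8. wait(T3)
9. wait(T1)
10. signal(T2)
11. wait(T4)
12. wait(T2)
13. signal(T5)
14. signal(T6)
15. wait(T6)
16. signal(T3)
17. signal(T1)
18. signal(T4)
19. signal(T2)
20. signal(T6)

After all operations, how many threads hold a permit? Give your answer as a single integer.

Answer: 0

Derivation:
Step 1: wait(T3) -> count=0 queue=[] holders={T3}
Step 2: wait(T4) -> count=0 queue=[T4] holders={T3}
Step 3: wait(T2) -> count=0 queue=[T4,T2] holders={T3}
Step 4: signal(T3) -> count=0 queue=[T2] holders={T4}
Step 5: wait(T5) -> count=0 queue=[T2,T5] holders={T4}
Step 6: wait(T6) -> count=0 queue=[T2,T5,T6] holders={T4}
Step 7: signal(T4) -> count=0 queue=[T5,T6] holders={T2}
Step 8: wait(T3) -> count=0 queue=[T5,T6,T3] holders={T2}
Step 9: wait(T1) -> count=0 queue=[T5,T6,T3,T1] holders={T2}
Step 10: signal(T2) -> count=0 queue=[T6,T3,T1] holders={T5}
Step 11: wait(T4) -> count=0 queue=[T6,T3,T1,T4] holders={T5}
Step 12: wait(T2) -> count=0 queue=[T6,T3,T1,T4,T2] holders={T5}
Step 13: signal(T5) -> count=0 queue=[T3,T1,T4,T2] holders={T6}
Step 14: signal(T6) -> count=0 queue=[T1,T4,T2] holders={T3}
Step 15: wait(T6) -> count=0 queue=[T1,T4,T2,T6] holders={T3}
Step 16: signal(T3) -> count=0 queue=[T4,T2,T6] holders={T1}
Step 17: signal(T1) -> count=0 queue=[T2,T6] holders={T4}
Step 18: signal(T4) -> count=0 queue=[T6] holders={T2}
Step 19: signal(T2) -> count=0 queue=[] holders={T6}
Step 20: signal(T6) -> count=1 queue=[] holders={none}
Final holders: {none} -> 0 thread(s)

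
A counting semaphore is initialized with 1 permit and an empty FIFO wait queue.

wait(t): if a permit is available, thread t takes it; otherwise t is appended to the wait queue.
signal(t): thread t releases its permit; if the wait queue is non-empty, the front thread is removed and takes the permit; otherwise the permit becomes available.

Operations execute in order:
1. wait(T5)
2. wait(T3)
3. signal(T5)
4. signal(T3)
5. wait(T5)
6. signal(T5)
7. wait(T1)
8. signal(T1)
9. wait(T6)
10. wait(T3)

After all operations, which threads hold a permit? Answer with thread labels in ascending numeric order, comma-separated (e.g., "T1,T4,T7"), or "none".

Answer: T6

Derivation:
Step 1: wait(T5) -> count=0 queue=[] holders={T5}
Step 2: wait(T3) -> count=0 queue=[T3] holders={T5}
Step 3: signal(T5) -> count=0 queue=[] holders={T3}
Step 4: signal(T3) -> count=1 queue=[] holders={none}
Step 5: wait(T5) -> count=0 queue=[] holders={T5}
Step 6: signal(T5) -> count=1 queue=[] holders={none}
Step 7: wait(T1) -> count=0 queue=[] holders={T1}
Step 8: signal(T1) -> count=1 queue=[] holders={none}
Step 9: wait(T6) -> count=0 queue=[] holders={T6}
Step 10: wait(T3) -> count=0 queue=[T3] holders={T6}
Final holders: T6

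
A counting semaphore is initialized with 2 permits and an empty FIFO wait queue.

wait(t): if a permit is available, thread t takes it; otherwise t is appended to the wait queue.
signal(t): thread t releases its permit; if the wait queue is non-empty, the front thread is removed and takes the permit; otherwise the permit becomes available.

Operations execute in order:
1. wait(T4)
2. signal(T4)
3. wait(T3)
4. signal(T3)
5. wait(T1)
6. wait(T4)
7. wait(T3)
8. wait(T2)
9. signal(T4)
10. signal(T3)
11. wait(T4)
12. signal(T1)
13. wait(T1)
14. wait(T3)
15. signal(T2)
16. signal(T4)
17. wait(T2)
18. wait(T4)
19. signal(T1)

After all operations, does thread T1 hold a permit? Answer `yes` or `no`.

Answer: no

Derivation:
Step 1: wait(T4) -> count=1 queue=[] holders={T4}
Step 2: signal(T4) -> count=2 queue=[] holders={none}
Step 3: wait(T3) -> count=1 queue=[] holders={T3}
Step 4: signal(T3) -> count=2 queue=[] holders={none}
Step 5: wait(T1) -> count=1 queue=[] holders={T1}
Step 6: wait(T4) -> count=0 queue=[] holders={T1,T4}
Step 7: wait(T3) -> count=0 queue=[T3] holders={T1,T4}
Step 8: wait(T2) -> count=0 queue=[T3,T2] holders={T1,T4}
Step 9: signal(T4) -> count=0 queue=[T2] holders={T1,T3}
Step 10: signal(T3) -> count=0 queue=[] holders={T1,T2}
Step 11: wait(T4) -> count=0 queue=[T4] holders={T1,T2}
Step 12: signal(T1) -> count=0 queue=[] holders={T2,T4}
Step 13: wait(T1) -> count=0 queue=[T1] holders={T2,T4}
Step 14: wait(T3) -> count=0 queue=[T1,T3] holders={T2,T4}
Step 15: signal(T2) -> count=0 queue=[T3] holders={T1,T4}
Step 16: signal(T4) -> count=0 queue=[] holders={T1,T3}
Step 17: wait(T2) -> count=0 queue=[T2] holders={T1,T3}
Step 18: wait(T4) -> count=0 queue=[T2,T4] holders={T1,T3}
Step 19: signal(T1) -> count=0 queue=[T4] holders={T2,T3}
Final holders: {T2,T3} -> T1 not in holders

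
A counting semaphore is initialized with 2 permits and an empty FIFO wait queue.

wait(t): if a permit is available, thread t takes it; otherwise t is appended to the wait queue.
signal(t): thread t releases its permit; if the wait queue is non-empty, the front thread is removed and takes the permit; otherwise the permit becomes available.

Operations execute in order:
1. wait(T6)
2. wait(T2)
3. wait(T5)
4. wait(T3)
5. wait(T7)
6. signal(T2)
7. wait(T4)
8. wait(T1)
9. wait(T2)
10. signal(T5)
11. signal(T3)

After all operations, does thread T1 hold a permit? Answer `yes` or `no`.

Step 1: wait(T6) -> count=1 queue=[] holders={T6}
Step 2: wait(T2) -> count=0 queue=[] holders={T2,T6}
Step 3: wait(T5) -> count=0 queue=[T5] holders={T2,T6}
Step 4: wait(T3) -> count=0 queue=[T5,T3] holders={T2,T6}
Step 5: wait(T7) -> count=0 queue=[T5,T3,T7] holders={T2,T6}
Step 6: signal(T2) -> count=0 queue=[T3,T7] holders={T5,T6}
Step 7: wait(T4) -> count=0 queue=[T3,T7,T4] holders={T5,T6}
Step 8: wait(T1) -> count=0 queue=[T3,T7,T4,T1] holders={T5,T6}
Step 9: wait(T2) -> count=0 queue=[T3,T7,T4,T1,T2] holders={T5,T6}
Step 10: signal(T5) -> count=0 queue=[T7,T4,T1,T2] holders={T3,T6}
Step 11: signal(T3) -> count=0 queue=[T4,T1,T2] holders={T6,T7}
Final holders: {T6,T7} -> T1 not in holders

Answer: no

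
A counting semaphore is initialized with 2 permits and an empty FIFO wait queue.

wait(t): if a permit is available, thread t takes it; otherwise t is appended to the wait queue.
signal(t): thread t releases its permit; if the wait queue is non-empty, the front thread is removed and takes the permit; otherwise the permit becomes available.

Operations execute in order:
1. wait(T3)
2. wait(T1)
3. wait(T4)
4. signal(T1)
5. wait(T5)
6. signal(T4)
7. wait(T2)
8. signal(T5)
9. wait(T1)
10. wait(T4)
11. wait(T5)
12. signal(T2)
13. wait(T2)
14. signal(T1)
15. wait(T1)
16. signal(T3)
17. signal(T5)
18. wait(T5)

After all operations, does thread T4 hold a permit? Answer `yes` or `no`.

Answer: yes

Derivation:
Step 1: wait(T3) -> count=1 queue=[] holders={T3}
Step 2: wait(T1) -> count=0 queue=[] holders={T1,T3}
Step 3: wait(T4) -> count=0 queue=[T4] holders={T1,T3}
Step 4: signal(T1) -> count=0 queue=[] holders={T3,T4}
Step 5: wait(T5) -> count=0 queue=[T5] holders={T3,T4}
Step 6: signal(T4) -> count=0 queue=[] holders={T3,T5}
Step 7: wait(T2) -> count=0 queue=[T2] holders={T3,T5}
Step 8: signal(T5) -> count=0 queue=[] holders={T2,T3}
Step 9: wait(T1) -> count=0 queue=[T1] holders={T2,T3}
Step 10: wait(T4) -> count=0 queue=[T1,T4] holders={T2,T3}
Step 11: wait(T5) -> count=0 queue=[T1,T4,T5] holders={T2,T3}
Step 12: signal(T2) -> count=0 queue=[T4,T5] holders={T1,T3}
Step 13: wait(T2) -> count=0 queue=[T4,T5,T2] holders={T1,T3}
Step 14: signal(T1) -> count=0 queue=[T5,T2] holders={T3,T4}
Step 15: wait(T1) -> count=0 queue=[T5,T2,T1] holders={T3,T4}
Step 16: signal(T3) -> count=0 queue=[T2,T1] holders={T4,T5}
Step 17: signal(T5) -> count=0 queue=[T1] holders={T2,T4}
Step 18: wait(T5) -> count=0 queue=[T1,T5] holders={T2,T4}
Final holders: {T2,T4} -> T4 in holders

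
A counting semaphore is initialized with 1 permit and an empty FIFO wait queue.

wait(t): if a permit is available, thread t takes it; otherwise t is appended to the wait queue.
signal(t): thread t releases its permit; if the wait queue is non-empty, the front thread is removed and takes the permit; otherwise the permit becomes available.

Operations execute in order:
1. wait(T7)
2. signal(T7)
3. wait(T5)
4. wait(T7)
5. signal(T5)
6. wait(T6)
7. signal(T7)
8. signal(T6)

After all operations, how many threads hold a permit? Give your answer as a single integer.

Step 1: wait(T7) -> count=0 queue=[] holders={T7}
Step 2: signal(T7) -> count=1 queue=[] holders={none}
Step 3: wait(T5) -> count=0 queue=[] holders={T5}
Step 4: wait(T7) -> count=0 queue=[T7] holders={T5}
Step 5: signal(T5) -> count=0 queue=[] holders={T7}
Step 6: wait(T6) -> count=0 queue=[T6] holders={T7}
Step 7: signal(T7) -> count=0 queue=[] holders={T6}
Step 8: signal(T6) -> count=1 queue=[] holders={none}
Final holders: {none} -> 0 thread(s)

Answer: 0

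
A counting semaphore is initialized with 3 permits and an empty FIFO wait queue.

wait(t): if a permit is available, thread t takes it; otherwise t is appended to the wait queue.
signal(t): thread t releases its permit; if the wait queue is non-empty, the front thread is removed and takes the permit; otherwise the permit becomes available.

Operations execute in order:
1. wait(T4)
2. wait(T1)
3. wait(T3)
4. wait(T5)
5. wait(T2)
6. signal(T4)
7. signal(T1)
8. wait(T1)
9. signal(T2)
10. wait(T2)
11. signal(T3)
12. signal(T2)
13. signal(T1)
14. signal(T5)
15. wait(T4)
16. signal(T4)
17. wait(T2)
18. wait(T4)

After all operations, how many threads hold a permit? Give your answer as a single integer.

Answer: 2

Derivation:
Step 1: wait(T4) -> count=2 queue=[] holders={T4}
Step 2: wait(T1) -> count=1 queue=[] holders={T1,T4}
Step 3: wait(T3) -> count=0 queue=[] holders={T1,T3,T4}
Step 4: wait(T5) -> count=0 queue=[T5] holders={T1,T3,T4}
Step 5: wait(T2) -> count=0 queue=[T5,T2] holders={T1,T3,T4}
Step 6: signal(T4) -> count=0 queue=[T2] holders={T1,T3,T5}
Step 7: signal(T1) -> count=0 queue=[] holders={T2,T3,T5}
Step 8: wait(T1) -> count=0 queue=[T1] holders={T2,T3,T5}
Step 9: signal(T2) -> count=0 queue=[] holders={T1,T3,T5}
Step 10: wait(T2) -> count=0 queue=[T2] holders={T1,T3,T5}
Step 11: signal(T3) -> count=0 queue=[] holders={T1,T2,T5}
Step 12: signal(T2) -> count=1 queue=[] holders={T1,T5}
Step 13: signal(T1) -> count=2 queue=[] holders={T5}
Step 14: signal(T5) -> count=3 queue=[] holders={none}
Step 15: wait(T4) -> count=2 queue=[] holders={T4}
Step 16: signal(T4) -> count=3 queue=[] holders={none}
Step 17: wait(T2) -> count=2 queue=[] holders={T2}
Step 18: wait(T4) -> count=1 queue=[] holders={T2,T4}
Final holders: {T2,T4} -> 2 thread(s)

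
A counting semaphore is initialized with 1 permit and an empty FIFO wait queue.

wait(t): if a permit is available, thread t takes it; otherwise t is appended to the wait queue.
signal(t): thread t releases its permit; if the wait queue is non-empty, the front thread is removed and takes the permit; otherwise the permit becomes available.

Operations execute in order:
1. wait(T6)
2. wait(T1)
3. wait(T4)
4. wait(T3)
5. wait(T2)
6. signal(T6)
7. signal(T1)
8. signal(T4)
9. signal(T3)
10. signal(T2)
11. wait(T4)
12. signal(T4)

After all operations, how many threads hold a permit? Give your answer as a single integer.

Answer: 0

Derivation:
Step 1: wait(T6) -> count=0 queue=[] holders={T6}
Step 2: wait(T1) -> count=0 queue=[T1] holders={T6}
Step 3: wait(T4) -> count=0 queue=[T1,T4] holders={T6}
Step 4: wait(T3) -> count=0 queue=[T1,T4,T3] holders={T6}
Step 5: wait(T2) -> count=0 queue=[T1,T4,T3,T2] holders={T6}
Step 6: signal(T6) -> count=0 queue=[T4,T3,T2] holders={T1}
Step 7: signal(T1) -> count=0 queue=[T3,T2] holders={T4}
Step 8: signal(T4) -> count=0 queue=[T2] holders={T3}
Step 9: signal(T3) -> count=0 queue=[] holders={T2}
Step 10: signal(T2) -> count=1 queue=[] holders={none}
Step 11: wait(T4) -> count=0 queue=[] holders={T4}
Step 12: signal(T4) -> count=1 queue=[] holders={none}
Final holders: {none} -> 0 thread(s)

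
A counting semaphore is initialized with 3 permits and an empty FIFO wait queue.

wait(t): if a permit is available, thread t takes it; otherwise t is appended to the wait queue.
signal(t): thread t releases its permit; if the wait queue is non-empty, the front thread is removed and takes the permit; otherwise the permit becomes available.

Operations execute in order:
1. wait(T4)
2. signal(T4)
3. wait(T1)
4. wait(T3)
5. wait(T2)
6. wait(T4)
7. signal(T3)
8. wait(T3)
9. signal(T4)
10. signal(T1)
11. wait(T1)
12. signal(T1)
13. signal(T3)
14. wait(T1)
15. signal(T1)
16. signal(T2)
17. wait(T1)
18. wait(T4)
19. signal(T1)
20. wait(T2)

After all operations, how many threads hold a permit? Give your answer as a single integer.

Step 1: wait(T4) -> count=2 queue=[] holders={T4}
Step 2: signal(T4) -> count=3 queue=[] holders={none}
Step 3: wait(T1) -> count=2 queue=[] holders={T1}
Step 4: wait(T3) -> count=1 queue=[] holders={T1,T3}
Step 5: wait(T2) -> count=0 queue=[] holders={T1,T2,T3}
Step 6: wait(T4) -> count=0 queue=[T4] holders={T1,T2,T3}
Step 7: signal(T3) -> count=0 queue=[] holders={T1,T2,T4}
Step 8: wait(T3) -> count=0 queue=[T3] holders={T1,T2,T4}
Step 9: signal(T4) -> count=0 queue=[] holders={T1,T2,T3}
Step 10: signal(T1) -> count=1 queue=[] holders={T2,T3}
Step 11: wait(T1) -> count=0 queue=[] holders={T1,T2,T3}
Step 12: signal(T1) -> count=1 queue=[] holders={T2,T3}
Step 13: signal(T3) -> count=2 queue=[] holders={T2}
Step 14: wait(T1) -> count=1 queue=[] holders={T1,T2}
Step 15: signal(T1) -> count=2 queue=[] holders={T2}
Step 16: signal(T2) -> count=3 queue=[] holders={none}
Step 17: wait(T1) -> count=2 queue=[] holders={T1}
Step 18: wait(T4) -> count=1 queue=[] holders={T1,T4}
Step 19: signal(T1) -> count=2 queue=[] holders={T4}
Step 20: wait(T2) -> count=1 queue=[] holders={T2,T4}
Final holders: {T2,T4} -> 2 thread(s)

Answer: 2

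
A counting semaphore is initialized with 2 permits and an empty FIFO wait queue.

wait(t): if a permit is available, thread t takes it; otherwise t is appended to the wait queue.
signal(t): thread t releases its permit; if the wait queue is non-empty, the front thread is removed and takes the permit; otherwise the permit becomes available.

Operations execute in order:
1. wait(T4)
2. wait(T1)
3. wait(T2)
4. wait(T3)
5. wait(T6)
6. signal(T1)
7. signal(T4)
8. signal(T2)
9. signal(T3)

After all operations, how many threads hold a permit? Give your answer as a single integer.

Step 1: wait(T4) -> count=1 queue=[] holders={T4}
Step 2: wait(T1) -> count=0 queue=[] holders={T1,T4}
Step 3: wait(T2) -> count=0 queue=[T2] holders={T1,T4}
Step 4: wait(T3) -> count=0 queue=[T2,T3] holders={T1,T4}
Step 5: wait(T6) -> count=0 queue=[T2,T3,T6] holders={T1,T4}
Step 6: signal(T1) -> count=0 queue=[T3,T6] holders={T2,T4}
Step 7: signal(T4) -> count=0 queue=[T6] holders={T2,T3}
Step 8: signal(T2) -> count=0 queue=[] holders={T3,T6}
Step 9: signal(T3) -> count=1 queue=[] holders={T6}
Final holders: {T6} -> 1 thread(s)

Answer: 1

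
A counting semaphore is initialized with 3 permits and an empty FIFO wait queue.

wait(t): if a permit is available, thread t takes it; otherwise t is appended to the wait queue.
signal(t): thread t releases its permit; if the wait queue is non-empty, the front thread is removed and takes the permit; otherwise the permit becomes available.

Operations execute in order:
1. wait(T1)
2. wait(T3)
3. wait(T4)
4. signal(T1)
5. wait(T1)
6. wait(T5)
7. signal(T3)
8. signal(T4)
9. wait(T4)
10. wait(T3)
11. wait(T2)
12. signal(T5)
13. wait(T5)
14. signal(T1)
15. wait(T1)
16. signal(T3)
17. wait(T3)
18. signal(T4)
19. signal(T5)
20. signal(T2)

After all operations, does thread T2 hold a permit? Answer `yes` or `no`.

Answer: no

Derivation:
Step 1: wait(T1) -> count=2 queue=[] holders={T1}
Step 2: wait(T3) -> count=1 queue=[] holders={T1,T3}
Step 3: wait(T4) -> count=0 queue=[] holders={T1,T3,T4}
Step 4: signal(T1) -> count=1 queue=[] holders={T3,T4}
Step 5: wait(T1) -> count=0 queue=[] holders={T1,T3,T4}
Step 6: wait(T5) -> count=0 queue=[T5] holders={T1,T3,T4}
Step 7: signal(T3) -> count=0 queue=[] holders={T1,T4,T5}
Step 8: signal(T4) -> count=1 queue=[] holders={T1,T5}
Step 9: wait(T4) -> count=0 queue=[] holders={T1,T4,T5}
Step 10: wait(T3) -> count=0 queue=[T3] holders={T1,T4,T5}
Step 11: wait(T2) -> count=0 queue=[T3,T2] holders={T1,T4,T5}
Step 12: signal(T5) -> count=0 queue=[T2] holders={T1,T3,T4}
Step 13: wait(T5) -> count=0 queue=[T2,T5] holders={T1,T3,T4}
Step 14: signal(T1) -> count=0 queue=[T5] holders={T2,T3,T4}
Step 15: wait(T1) -> count=0 queue=[T5,T1] holders={T2,T3,T4}
Step 16: signal(T3) -> count=0 queue=[T1] holders={T2,T4,T5}
Step 17: wait(T3) -> count=0 queue=[T1,T3] holders={T2,T4,T5}
Step 18: signal(T4) -> count=0 queue=[T3] holders={T1,T2,T5}
Step 19: signal(T5) -> count=0 queue=[] holders={T1,T2,T3}
Step 20: signal(T2) -> count=1 queue=[] holders={T1,T3}
Final holders: {T1,T3} -> T2 not in holders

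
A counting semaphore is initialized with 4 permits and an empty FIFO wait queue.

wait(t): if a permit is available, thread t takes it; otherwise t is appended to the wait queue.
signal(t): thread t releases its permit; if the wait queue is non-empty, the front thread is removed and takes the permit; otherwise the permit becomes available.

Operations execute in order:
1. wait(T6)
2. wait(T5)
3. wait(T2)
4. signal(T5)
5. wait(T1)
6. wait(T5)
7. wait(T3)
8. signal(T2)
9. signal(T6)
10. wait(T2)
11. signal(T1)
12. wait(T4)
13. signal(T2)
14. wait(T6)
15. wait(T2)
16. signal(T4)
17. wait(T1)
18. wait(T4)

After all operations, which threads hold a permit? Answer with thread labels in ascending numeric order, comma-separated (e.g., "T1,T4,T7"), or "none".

Answer: T2,T3,T5,T6

Derivation:
Step 1: wait(T6) -> count=3 queue=[] holders={T6}
Step 2: wait(T5) -> count=2 queue=[] holders={T5,T6}
Step 3: wait(T2) -> count=1 queue=[] holders={T2,T5,T6}
Step 4: signal(T5) -> count=2 queue=[] holders={T2,T6}
Step 5: wait(T1) -> count=1 queue=[] holders={T1,T2,T6}
Step 6: wait(T5) -> count=0 queue=[] holders={T1,T2,T5,T6}
Step 7: wait(T3) -> count=0 queue=[T3] holders={T1,T2,T5,T6}
Step 8: signal(T2) -> count=0 queue=[] holders={T1,T3,T5,T6}
Step 9: signal(T6) -> count=1 queue=[] holders={T1,T3,T5}
Step 10: wait(T2) -> count=0 queue=[] holders={T1,T2,T3,T5}
Step 11: signal(T1) -> count=1 queue=[] holders={T2,T3,T5}
Step 12: wait(T4) -> count=0 queue=[] holders={T2,T3,T4,T5}
Step 13: signal(T2) -> count=1 queue=[] holders={T3,T4,T5}
Step 14: wait(T6) -> count=0 queue=[] holders={T3,T4,T5,T6}
Step 15: wait(T2) -> count=0 queue=[T2] holders={T3,T4,T5,T6}
Step 16: signal(T4) -> count=0 queue=[] holders={T2,T3,T5,T6}
Step 17: wait(T1) -> count=0 queue=[T1] holders={T2,T3,T5,T6}
Step 18: wait(T4) -> count=0 queue=[T1,T4] holders={T2,T3,T5,T6}
Final holders: T2,T3,T5,T6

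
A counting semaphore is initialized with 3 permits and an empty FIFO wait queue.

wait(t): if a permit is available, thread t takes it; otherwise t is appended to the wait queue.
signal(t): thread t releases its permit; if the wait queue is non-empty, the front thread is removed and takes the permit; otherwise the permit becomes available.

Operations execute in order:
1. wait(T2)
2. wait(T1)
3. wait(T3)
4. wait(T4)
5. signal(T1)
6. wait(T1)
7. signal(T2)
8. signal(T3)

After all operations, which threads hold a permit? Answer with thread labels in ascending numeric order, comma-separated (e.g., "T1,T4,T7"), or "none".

Answer: T1,T4

Derivation:
Step 1: wait(T2) -> count=2 queue=[] holders={T2}
Step 2: wait(T1) -> count=1 queue=[] holders={T1,T2}
Step 3: wait(T3) -> count=0 queue=[] holders={T1,T2,T3}
Step 4: wait(T4) -> count=0 queue=[T4] holders={T1,T2,T3}
Step 5: signal(T1) -> count=0 queue=[] holders={T2,T3,T4}
Step 6: wait(T1) -> count=0 queue=[T1] holders={T2,T3,T4}
Step 7: signal(T2) -> count=0 queue=[] holders={T1,T3,T4}
Step 8: signal(T3) -> count=1 queue=[] holders={T1,T4}
Final holders: T1,T4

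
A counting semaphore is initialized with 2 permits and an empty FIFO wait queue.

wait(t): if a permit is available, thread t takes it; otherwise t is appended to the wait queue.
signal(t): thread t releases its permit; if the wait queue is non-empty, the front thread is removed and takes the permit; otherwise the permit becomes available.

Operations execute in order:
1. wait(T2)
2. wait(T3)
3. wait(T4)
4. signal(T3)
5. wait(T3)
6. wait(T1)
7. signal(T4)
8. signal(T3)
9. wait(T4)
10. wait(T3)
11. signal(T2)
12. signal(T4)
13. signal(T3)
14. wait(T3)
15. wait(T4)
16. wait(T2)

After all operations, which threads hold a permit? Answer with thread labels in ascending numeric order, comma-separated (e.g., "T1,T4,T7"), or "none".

Answer: T1,T3

Derivation:
Step 1: wait(T2) -> count=1 queue=[] holders={T2}
Step 2: wait(T3) -> count=0 queue=[] holders={T2,T3}
Step 3: wait(T4) -> count=0 queue=[T4] holders={T2,T3}
Step 4: signal(T3) -> count=0 queue=[] holders={T2,T4}
Step 5: wait(T3) -> count=0 queue=[T3] holders={T2,T4}
Step 6: wait(T1) -> count=0 queue=[T3,T1] holders={T2,T4}
Step 7: signal(T4) -> count=0 queue=[T1] holders={T2,T3}
Step 8: signal(T3) -> count=0 queue=[] holders={T1,T2}
Step 9: wait(T4) -> count=0 queue=[T4] holders={T1,T2}
Step 10: wait(T3) -> count=0 queue=[T4,T3] holders={T1,T2}
Step 11: signal(T2) -> count=0 queue=[T3] holders={T1,T4}
Step 12: signal(T4) -> count=0 queue=[] holders={T1,T3}
Step 13: signal(T3) -> count=1 queue=[] holders={T1}
Step 14: wait(T3) -> count=0 queue=[] holders={T1,T3}
Step 15: wait(T4) -> count=0 queue=[T4] holders={T1,T3}
Step 16: wait(T2) -> count=0 queue=[T4,T2] holders={T1,T3}
Final holders: T1,T3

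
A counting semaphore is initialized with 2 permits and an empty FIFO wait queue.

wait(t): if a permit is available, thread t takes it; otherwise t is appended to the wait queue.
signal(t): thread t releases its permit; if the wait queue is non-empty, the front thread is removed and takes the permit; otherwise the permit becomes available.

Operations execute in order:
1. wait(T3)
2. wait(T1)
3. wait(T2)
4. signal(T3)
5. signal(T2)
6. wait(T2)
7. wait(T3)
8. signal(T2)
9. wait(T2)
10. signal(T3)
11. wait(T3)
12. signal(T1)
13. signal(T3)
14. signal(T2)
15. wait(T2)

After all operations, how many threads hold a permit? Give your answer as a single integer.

Answer: 1

Derivation:
Step 1: wait(T3) -> count=1 queue=[] holders={T3}
Step 2: wait(T1) -> count=0 queue=[] holders={T1,T3}
Step 3: wait(T2) -> count=0 queue=[T2] holders={T1,T3}
Step 4: signal(T3) -> count=0 queue=[] holders={T1,T2}
Step 5: signal(T2) -> count=1 queue=[] holders={T1}
Step 6: wait(T2) -> count=0 queue=[] holders={T1,T2}
Step 7: wait(T3) -> count=0 queue=[T3] holders={T1,T2}
Step 8: signal(T2) -> count=0 queue=[] holders={T1,T3}
Step 9: wait(T2) -> count=0 queue=[T2] holders={T1,T3}
Step 10: signal(T3) -> count=0 queue=[] holders={T1,T2}
Step 11: wait(T3) -> count=0 queue=[T3] holders={T1,T2}
Step 12: signal(T1) -> count=0 queue=[] holders={T2,T3}
Step 13: signal(T3) -> count=1 queue=[] holders={T2}
Step 14: signal(T2) -> count=2 queue=[] holders={none}
Step 15: wait(T2) -> count=1 queue=[] holders={T2}
Final holders: {T2} -> 1 thread(s)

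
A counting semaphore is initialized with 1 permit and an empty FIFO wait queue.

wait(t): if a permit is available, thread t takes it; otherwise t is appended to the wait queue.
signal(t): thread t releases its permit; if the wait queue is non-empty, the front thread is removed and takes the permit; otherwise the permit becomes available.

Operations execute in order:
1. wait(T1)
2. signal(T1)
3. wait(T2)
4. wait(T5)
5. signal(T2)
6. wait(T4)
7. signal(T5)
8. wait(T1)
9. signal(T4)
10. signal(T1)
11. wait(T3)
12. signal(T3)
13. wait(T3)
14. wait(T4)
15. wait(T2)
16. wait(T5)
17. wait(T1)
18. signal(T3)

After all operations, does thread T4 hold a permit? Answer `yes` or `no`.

Step 1: wait(T1) -> count=0 queue=[] holders={T1}
Step 2: signal(T1) -> count=1 queue=[] holders={none}
Step 3: wait(T2) -> count=0 queue=[] holders={T2}
Step 4: wait(T5) -> count=0 queue=[T5] holders={T2}
Step 5: signal(T2) -> count=0 queue=[] holders={T5}
Step 6: wait(T4) -> count=0 queue=[T4] holders={T5}
Step 7: signal(T5) -> count=0 queue=[] holders={T4}
Step 8: wait(T1) -> count=0 queue=[T1] holders={T4}
Step 9: signal(T4) -> count=0 queue=[] holders={T1}
Step 10: signal(T1) -> count=1 queue=[] holders={none}
Step 11: wait(T3) -> count=0 queue=[] holders={T3}
Step 12: signal(T3) -> count=1 queue=[] holders={none}
Step 13: wait(T3) -> count=0 queue=[] holders={T3}
Step 14: wait(T4) -> count=0 queue=[T4] holders={T3}
Step 15: wait(T2) -> count=0 queue=[T4,T2] holders={T3}
Step 16: wait(T5) -> count=0 queue=[T4,T2,T5] holders={T3}
Step 17: wait(T1) -> count=0 queue=[T4,T2,T5,T1] holders={T3}
Step 18: signal(T3) -> count=0 queue=[T2,T5,T1] holders={T4}
Final holders: {T4} -> T4 in holders

Answer: yes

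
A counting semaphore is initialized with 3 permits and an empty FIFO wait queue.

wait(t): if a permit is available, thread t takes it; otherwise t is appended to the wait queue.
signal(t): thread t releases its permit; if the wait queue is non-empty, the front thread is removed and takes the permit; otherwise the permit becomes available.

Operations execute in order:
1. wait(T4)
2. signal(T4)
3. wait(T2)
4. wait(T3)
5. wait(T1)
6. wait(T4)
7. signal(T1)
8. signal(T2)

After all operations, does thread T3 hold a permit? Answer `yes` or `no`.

Step 1: wait(T4) -> count=2 queue=[] holders={T4}
Step 2: signal(T4) -> count=3 queue=[] holders={none}
Step 3: wait(T2) -> count=2 queue=[] holders={T2}
Step 4: wait(T3) -> count=1 queue=[] holders={T2,T3}
Step 5: wait(T1) -> count=0 queue=[] holders={T1,T2,T3}
Step 6: wait(T4) -> count=0 queue=[T4] holders={T1,T2,T3}
Step 7: signal(T1) -> count=0 queue=[] holders={T2,T3,T4}
Step 8: signal(T2) -> count=1 queue=[] holders={T3,T4}
Final holders: {T3,T4} -> T3 in holders

Answer: yes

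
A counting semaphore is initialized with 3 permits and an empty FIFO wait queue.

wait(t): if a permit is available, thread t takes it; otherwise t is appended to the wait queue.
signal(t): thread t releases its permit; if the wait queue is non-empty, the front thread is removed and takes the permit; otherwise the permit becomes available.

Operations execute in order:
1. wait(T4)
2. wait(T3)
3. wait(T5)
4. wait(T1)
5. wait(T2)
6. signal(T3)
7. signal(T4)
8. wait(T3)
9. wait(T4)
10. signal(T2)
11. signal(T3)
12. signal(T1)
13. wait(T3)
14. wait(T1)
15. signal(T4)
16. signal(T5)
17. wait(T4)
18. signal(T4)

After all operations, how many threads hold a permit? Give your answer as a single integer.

Answer: 2

Derivation:
Step 1: wait(T4) -> count=2 queue=[] holders={T4}
Step 2: wait(T3) -> count=1 queue=[] holders={T3,T4}
Step 3: wait(T5) -> count=0 queue=[] holders={T3,T4,T5}
Step 4: wait(T1) -> count=0 queue=[T1] holders={T3,T4,T5}
Step 5: wait(T2) -> count=0 queue=[T1,T2] holders={T3,T4,T5}
Step 6: signal(T3) -> count=0 queue=[T2] holders={T1,T4,T5}
Step 7: signal(T4) -> count=0 queue=[] holders={T1,T2,T5}
Step 8: wait(T3) -> count=0 queue=[T3] holders={T1,T2,T5}
Step 9: wait(T4) -> count=0 queue=[T3,T4] holders={T1,T2,T5}
Step 10: signal(T2) -> count=0 queue=[T4] holders={T1,T3,T5}
Step 11: signal(T3) -> count=0 queue=[] holders={T1,T4,T5}
Step 12: signal(T1) -> count=1 queue=[] holders={T4,T5}
Step 13: wait(T3) -> count=0 queue=[] holders={T3,T4,T5}
Step 14: wait(T1) -> count=0 queue=[T1] holders={T3,T4,T5}
Step 15: signal(T4) -> count=0 queue=[] holders={T1,T3,T5}
Step 16: signal(T5) -> count=1 queue=[] holders={T1,T3}
Step 17: wait(T4) -> count=0 queue=[] holders={T1,T3,T4}
Step 18: signal(T4) -> count=1 queue=[] holders={T1,T3}
Final holders: {T1,T3} -> 2 thread(s)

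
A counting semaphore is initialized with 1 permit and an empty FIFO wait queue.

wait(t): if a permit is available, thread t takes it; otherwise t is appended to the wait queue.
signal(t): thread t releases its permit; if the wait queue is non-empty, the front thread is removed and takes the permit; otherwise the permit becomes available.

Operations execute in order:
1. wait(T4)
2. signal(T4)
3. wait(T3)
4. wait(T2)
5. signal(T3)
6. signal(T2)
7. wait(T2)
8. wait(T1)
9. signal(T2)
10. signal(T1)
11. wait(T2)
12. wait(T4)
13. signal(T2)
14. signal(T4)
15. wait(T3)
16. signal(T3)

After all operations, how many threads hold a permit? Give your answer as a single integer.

Step 1: wait(T4) -> count=0 queue=[] holders={T4}
Step 2: signal(T4) -> count=1 queue=[] holders={none}
Step 3: wait(T3) -> count=0 queue=[] holders={T3}
Step 4: wait(T2) -> count=0 queue=[T2] holders={T3}
Step 5: signal(T3) -> count=0 queue=[] holders={T2}
Step 6: signal(T2) -> count=1 queue=[] holders={none}
Step 7: wait(T2) -> count=0 queue=[] holders={T2}
Step 8: wait(T1) -> count=0 queue=[T1] holders={T2}
Step 9: signal(T2) -> count=0 queue=[] holders={T1}
Step 10: signal(T1) -> count=1 queue=[] holders={none}
Step 11: wait(T2) -> count=0 queue=[] holders={T2}
Step 12: wait(T4) -> count=0 queue=[T4] holders={T2}
Step 13: signal(T2) -> count=0 queue=[] holders={T4}
Step 14: signal(T4) -> count=1 queue=[] holders={none}
Step 15: wait(T3) -> count=0 queue=[] holders={T3}
Step 16: signal(T3) -> count=1 queue=[] holders={none}
Final holders: {none} -> 0 thread(s)

Answer: 0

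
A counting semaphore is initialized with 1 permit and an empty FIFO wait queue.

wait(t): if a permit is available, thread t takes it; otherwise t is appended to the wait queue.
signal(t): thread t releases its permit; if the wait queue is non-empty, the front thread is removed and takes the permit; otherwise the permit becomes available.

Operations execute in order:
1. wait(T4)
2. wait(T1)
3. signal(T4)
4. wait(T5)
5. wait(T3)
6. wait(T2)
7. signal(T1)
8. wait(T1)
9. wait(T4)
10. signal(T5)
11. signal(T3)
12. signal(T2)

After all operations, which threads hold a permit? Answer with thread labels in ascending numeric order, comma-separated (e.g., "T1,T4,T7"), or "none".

Answer: T1

Derivation:
Step 1: wait(T4) -> count=0 queue=[] holders={T4}
Step 2: wait(T1) -> count=0 queue=[T1] holders={T4}
Step 3: signal(T4) -> count=0 queue=[] holders={T1}
Step 4: wait(T5) -> count=0 queue=[T5] holders={T1}
Step 5: wait(T3) -> count=0 queue=[T5,T3] holders={T1}
Step 6: wait(T2) -> count=0 queue=[T5,T3,T2] holders={T1}
Step 7: signal(T1) -> count=0 queue=[T3,T2] holders={T5}
Step 8: wait(T1) -> count=0 queue=[T3,T2,T1] holders={T5}
Step 9: wait(T4) -> count=0 queue=[T3,T2,T1,T4] holders={T5}
Step 10: signal(T5) -> count=0 queue=[T2,T1,T4] holders={T3}
Step 11: signal(T3) -> count=0 queue=[T1,T4] holders={T2}
Step 12: signal(T2) -> count=0 queue=[T4] holders={T1}
Final holders: T1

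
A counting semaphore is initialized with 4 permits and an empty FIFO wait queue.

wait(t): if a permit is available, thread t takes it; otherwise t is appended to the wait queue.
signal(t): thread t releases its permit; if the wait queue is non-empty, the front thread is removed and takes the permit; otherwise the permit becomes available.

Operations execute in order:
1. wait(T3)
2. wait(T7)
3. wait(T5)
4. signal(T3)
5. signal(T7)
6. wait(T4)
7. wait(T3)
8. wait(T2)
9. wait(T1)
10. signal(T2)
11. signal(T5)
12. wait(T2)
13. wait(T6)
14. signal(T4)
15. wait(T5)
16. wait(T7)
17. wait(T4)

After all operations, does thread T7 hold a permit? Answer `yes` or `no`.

Answer: no

Derivation:
Step 1: wait(T3) -> count=3 queue=[] holders={T3}
Step 2: wait(T7) -> count=2 queue=[] holders={T3,T7}
Step 3: wait(T5) -> count=1 queue=[] holders={T3,T5,T7}
Step 4: signal(T3) -> count=2 queue=[] holders={T5,T7}
Step 5: signal(T7) -> count=3 queue=[] holders={T5}
Step 6: wait(T4) -> count=2 queue=[] holders={T4,T5}
Step 7: wait(T3) -> count=1 queue=[] holders={T3,T4,T5}
Step 8: wait(T2) -> count=0 queue=[] holders={T2,T3,T4,T5}
Step 9: wait(T1) -> count=0 queue=[T1] holders={T2,T3,T4,T5}
Step 10: signal(T2) -> count=0 queue=[] holders={T1,T3,T4,T5}
Step 11: signal(T5) -> count=1 queue=[] holders={T1,T3,T4}
Step 12: wait(T2) -> count=0 queue=[] holders={T1,T2,T3,T4}
Step 13: wait(T6) -> count=0 queue=[T6] holders={T1,T2,T3,T4}
Step 14: signal(T4) -> count=0 queue=[] holders={T1,T2,T3,T6}
Step 15: wait(T5) -> count=0 queue=[T5] holders={T1,T2,T3,T6}
Step 16: wait(T7) -> count=0 queue=[T5,T7] holders={T1,T2,T3,T6}
Step 17: wait(T4) -> count=0 queue=[T5,T7,T4] holders={T1,T2,T3,T6}
Final holders: {T1,T2,T3,T6} -> T7 not in holders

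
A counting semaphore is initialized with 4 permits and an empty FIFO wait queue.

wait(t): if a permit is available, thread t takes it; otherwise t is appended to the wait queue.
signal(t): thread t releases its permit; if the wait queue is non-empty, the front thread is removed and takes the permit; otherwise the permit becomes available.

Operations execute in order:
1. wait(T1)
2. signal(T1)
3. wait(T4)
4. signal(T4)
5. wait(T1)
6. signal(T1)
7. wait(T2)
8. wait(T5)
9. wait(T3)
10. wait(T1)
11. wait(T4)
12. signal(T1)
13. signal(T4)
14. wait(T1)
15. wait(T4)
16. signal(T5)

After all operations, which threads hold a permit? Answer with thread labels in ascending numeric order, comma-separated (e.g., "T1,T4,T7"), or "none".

Answer: T1,T2,T3,T4

Derivation:
Step 1: wait(T1) -> count=3 queue=[] holders={T1}
Step 2: signal(T1) -> count=4 queue=[] holders={none}
Step 3: wait(T4) -> count=3 queue=[] holders={T4}
Step 4: signal(T4) -> count=4 queue=[] holders={none}
Step 5: wait(T1) -> count=3 queue=[] holders={T1}
Step 6: signal(T1) -> count=4 queue=[] holders={none}
Step 7: wait(T2) -> count=3 queue=[] holders={T2}
Step 8: wait(T5) -> count=2 queue=[] holders={T2,T5}
Step 9: wait(T3) -> count=1 queue=[] holders={T2,T3,T5}
Step 10: wait(T1) -> count=0 queue=[] holders={T1,T2,T3,T5}
Step 11: wait(T4) -> count=0 queue=[T4] holders={T1,T2,T3,T5}
Step 12: signal(T1) -> count=0 queue=[] holders={T2,T3,T4,T5}
Step 13: signal(T4) -> count=1 queue=[] holders={T2,T3,T5}
Step 14: wait(T1) -> count=0 queue=[] holders={T1,T2,T3,T5}
Step 15: wait(T4) -> count=0 queue=[T4] holders={T1,T2,T3,T5}
Step 16: signal(T5) -> count=0 queue=[] holders={T1,T2,T3,T4}
Final holders: T1,T2,T3,T4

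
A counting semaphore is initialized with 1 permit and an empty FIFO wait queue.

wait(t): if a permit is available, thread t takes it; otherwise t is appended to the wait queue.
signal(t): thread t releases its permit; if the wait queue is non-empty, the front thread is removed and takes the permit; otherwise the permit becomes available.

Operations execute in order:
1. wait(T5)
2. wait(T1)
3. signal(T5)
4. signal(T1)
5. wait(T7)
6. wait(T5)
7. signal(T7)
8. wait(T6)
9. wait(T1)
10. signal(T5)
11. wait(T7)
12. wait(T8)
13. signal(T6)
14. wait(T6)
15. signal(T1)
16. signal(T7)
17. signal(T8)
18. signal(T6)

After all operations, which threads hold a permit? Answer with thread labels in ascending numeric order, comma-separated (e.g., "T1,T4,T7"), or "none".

Step 1: wait(T5) -> count=0 queue=[] holders={T5}
Step 2: wait(T1) -> count=0 queue=[T1] holders={T5}
Step 3: signal(T5) -> count=0 queue=[] holders={T1}
Step 4: signal(T1) -> count=1 queue=[] holders={none}
Step 5: wait(T7) -> count=0 queue=[] holders={T7}
Step 6: wait(T5) -> count=0 queue=[T5] holders={T7}
Step 7: signal(T7) -> count=0 queue=[] holders={T5}
Step 8: wait(T6) -> count=0 queue=[T6] holders={T5}
Step 9: wait(T1) -> count=0 queue=[T6,T1] holders={T5}
Step 10: signal(T5) -> count=0 queue=[T1] holders={T6}
Step 11: wait(T7) -> count=0 queue=[T1,T7] holders={T6}
Step 12: wait(T8) -> count=0 queue=[T1,T7,T8] holders={T6}
Step 13: signal(T6) -> count=0 queue=[T7,T8] holders={T1}
Step 14: wait(T6) -> count=0 queue=[T7,T8,T6] holders={T1}
Step 15: signal(T1) -> count=0 queue=[T8,T6] holders={T7}
Step 16: signal(T7) -> count=0 queue=[T6] holders={T8}
Step 17: signal(T8) -> count=0 queue=[] holders={T6}
Step 18: signal(T6) -> count=1 queue=[] holders={none}
Final holders: none

Answer: none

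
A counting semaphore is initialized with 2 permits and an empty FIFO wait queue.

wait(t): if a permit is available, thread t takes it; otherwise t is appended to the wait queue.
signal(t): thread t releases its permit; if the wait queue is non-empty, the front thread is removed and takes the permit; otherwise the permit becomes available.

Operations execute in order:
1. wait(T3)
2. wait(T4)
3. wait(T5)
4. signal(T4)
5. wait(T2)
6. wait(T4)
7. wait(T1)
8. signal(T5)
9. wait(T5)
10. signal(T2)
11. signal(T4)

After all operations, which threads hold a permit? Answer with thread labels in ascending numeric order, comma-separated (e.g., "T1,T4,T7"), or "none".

Answer: T1,T3

Derivation:
Step 1: wait(T3) -> count=1 queue=[] holders={T3}
Step 2: wait(T4) -> count=0 queue=[] holders={T3,T4}
Step 3: wait(T5) -> count=0 queue=[T5] holders={T3,T4}
Step 4: signal(T4) -> count=0 queue=[] holders={T3,T5}
Step 5: wait(T2) -> count=0 queue=[T2] holders={T3,T5}
Step 6: wait(T4) -> count=0 queue=[T2,T4] holders={T3,T5}
Step 7: wait(T1) -> count=0 queue=[T2,T4,T1] holders={T3,T5}
Step 8: signal(T5) -> count=0 queue=[T4,T1] holders={T2,T3}
Step 9: wait(T5) -> count=0 queue=[T4,T1,T5] holders={T2,T3}
Step 10: signal(T2) -> count=0 queue=[T1,T5] holders={T3,T4}
Step 11: signal(T4) -> count=0 queue=[T5] holders={T1,T3}
Final holders: T1,T3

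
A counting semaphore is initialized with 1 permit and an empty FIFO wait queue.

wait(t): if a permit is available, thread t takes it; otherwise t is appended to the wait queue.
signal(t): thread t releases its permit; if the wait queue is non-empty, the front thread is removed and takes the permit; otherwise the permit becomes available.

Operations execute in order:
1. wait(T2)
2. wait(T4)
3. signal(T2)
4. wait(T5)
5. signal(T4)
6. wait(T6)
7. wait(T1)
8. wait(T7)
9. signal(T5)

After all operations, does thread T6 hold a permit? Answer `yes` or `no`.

Answer: yes

Derivation:
Step 1: wait(T2) -> count=0 queue=[] holders={T2}
Step 2: wait(T4) -> count=0 queue=[T4] holders={T2}
Step 3: signal(T2) -> count=0 queue=[] holders={T4}
Step 4: wait(T5) -> count=0 queue=[T5] holders={T4}
Step 5: signal(T4) -> count=0 queue=[] holders={T5}
Step 6: wait(T6) -> count=0 queue=[T6] holders={T5}
Step 7: wait(T1) -> count=0 queue=[T6,T1] holders={T5}
Step 8: wait(T7) -> count=0 queue=[T6,T1,T7] holders={T5}
Step 9: signal(T5) -> count=0 queue=[T1,T7] holders={T6}
Final holders: {T6} -> T6 in holders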